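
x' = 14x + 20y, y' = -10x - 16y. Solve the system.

x(t) = -C_1e^(-6t) + 2C_2e^(4t), y(t) = C_1e^(-6t) - C_2e^(4t)

Coefficient matrix A = [[14, 20], [-10, -16]].
Characteristic polynomial det(A - λI) = λ^2 + 2λ - 24 = 0.
Eigenvalues λ = -6, 4.
For λ=-6: (A-λI) row 1 is [20, 20], so an eigenvector is (-1, 1).
For λ=4: (A-λI) row 1 is [10, 20], so an eigenvector is (2, -1).
General solution: C_1e^(-6t)(-1,1) + C_2e^(4t)(2,-1).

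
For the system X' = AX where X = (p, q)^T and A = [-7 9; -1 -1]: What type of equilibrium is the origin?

A = [[-7,9],[-1,-1]]; det(A-λI) = λ^2 + 8λ + 16.
repeated λ = -4 with a single eigenvector.

stable improper node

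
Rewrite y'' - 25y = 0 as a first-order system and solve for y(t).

y(t) = C_1e^(5t) + C_2e^(-5t)

Let x_1 = y, x_2 = y'. Then x_1' = x_2 and x_2' = 25x_1.
A = [[0,1],[25,0]]; det(A-λI) = λ^2 - 25.
Eigenvalues λ = 5, -5 with eigenvectors (1,5), (1,-5).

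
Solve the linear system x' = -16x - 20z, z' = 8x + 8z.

x(t) = -K_1e^(-4t)sin(4t) + 2K_1e^(-4t)cos(4t) + 2K_2e^(-4t)sin(4t) + K_2e^(-4t)cos(4t), z(t) = K_1e^(-4t)sin(4t) - K_1e^(-4t)cos(4t) - K_2e^(-4t)sin(4t) - K_2e^(-4t)cos(4t)

Coefficient matrix A = [[-16, -20], [8, 8]].
Characteristic polynomial det(A - λI) = λ^2 + 8λ + 32 = 0.
Eigenvalues λ = -4 ± 4i (complex conjugate pair).
For λ=-4+4i: an eigenvector is (2,-1) - i(-1,1) = (2 + i, -1 - i).
A real fundamental pair from Re and Im of e^((-4+4i)t)v: X_1 = e^(-4t)(cos(4t)·(2,-1) + sin(4t)·(-1,1)), X_2 = e^(-4t)(sin(4t)·(2,-1) - cos(4t)·(-1,1)).
General solution: K_1X_1 + K_2X_2.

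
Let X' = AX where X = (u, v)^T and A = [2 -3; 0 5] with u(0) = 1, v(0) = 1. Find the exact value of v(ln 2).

32

A = [[2,-3],[0,5]]; eigenvalues λ = 2, 5.
Eigenvectors: (-1,0) for λ=2, (1,-1) for λ=5.
From the initial condition, c_1 = -2, c_2 = -1.
v(ln 2) = (-2)(2^2)(0) + (-1)(2^5)(-1) = 32.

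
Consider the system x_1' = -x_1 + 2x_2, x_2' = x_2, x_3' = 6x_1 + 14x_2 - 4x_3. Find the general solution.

x_1(t) = C_1e^(t) - C_2e^(-t), x_2(t) = C_1e^(t), x_3(t) = 4C_1e^(t) - 2C_2e^(-t) + C_3e^(-4t)

Coefficient matrix A = [[-1, 2, 0], [0, 1, 0], [6, 14, -4]].
det(A - λI) = 0 gives eigenvalues λ = 1, -1, -4.
For λ=1: eigenvector (1,1,4).
For λ=-1: eigenvector (-1,0,-2).
For λ=-4: eigenvector (0,0,1).
General solution: C_1e^(t)(1,1,4) + C_2e^(-t)(-1,0,-2) + C_3e^(-4t)(0,0,1).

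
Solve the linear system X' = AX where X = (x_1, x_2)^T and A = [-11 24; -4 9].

x_1(t) = -3C_1e^(-3t) - 2C_2e^(t), x_2(t) = -C_1e^(-3t) - C_2e^(t)

Coefficient matrix A = [[-11, 24], [-4, 9]].
Characteristic polynomial det(A - λI) = λ^2 + 2λ - 3 = 0.
Eigenvalues λ = -3, 1.
For λ=-3: (A-λI) row 1 is [-8, 24], so an eigenvector is (-3, -1).
For λ=1: (A-λI) row 1 is [-12, 24], so an eigenvector is (-2, -1).
General solution: C_1e^(-3t)(-3,-1) + C_2e^(t)(-2,-1).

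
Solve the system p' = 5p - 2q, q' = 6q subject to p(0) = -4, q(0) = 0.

Coefficient matrix A = [[5, -2], [0, 6]].
Characteristic polynomial det(A - λI) = λ^2 - 11λ + 30 = 0.
Eigenvalues λ = 6, 5.
For λ=6: (A-λI) row 1 is [-1, -2], so an eigenvector is (2, -1).
For λ=5: (A-λI) row 1 is [0, -2], so an eigenvector is (-1, 0).
General solution: K_1e^(6t)(2,-1) + K_2e^(5t)(-1,0).
Applying p(0)=-4, q(0)=0 gives K_1=0, K_2=4.

p(t) = -4e^(5t), q(t) = 0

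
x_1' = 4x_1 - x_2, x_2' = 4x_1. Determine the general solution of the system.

x_1(t) = -c_1e^(2t) - c_2te^(2t) + c_2e^(2t), x_2(t) = -2c_1e^(2t) - 2c_2te^(2t) + 3c_2e^(2t)

Coefficient matrix A = [[4, -1], [4, 0]].
Characteristic polynomial det(A - λI) = λ^2 - 4λ + 4 = 0.
Single eigenvalue λ = 2 with algebraic multiplicity 2.
Eigenvector v = (-1,-2); generalized eigenvector w with (A-λI)w=v is (1,3).
General solution: e^(2t)[c_1·v + c_2·(t·v + w)].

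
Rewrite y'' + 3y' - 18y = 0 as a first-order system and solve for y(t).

y(t) = C_1e^(-6t) + C_2e^(3t)

Let x_1 = y, x_2 = y'. Then x_1' = x_2 and x_2' = 18x_1 - 3x_2.
A = [[0,1],[18,-3]]; det(A-λI) = λ^2 + 3λ - 18.
Eigenvalues λ = -6, 3 with eigenvectors (1,-6), (1,3).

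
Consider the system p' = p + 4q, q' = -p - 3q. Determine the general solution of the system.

p(t) = -2c_1e^(-t) - 2c_2te^(-t) + c_2e^(-t), q(t) = c_1e^(-t) + c_2te^(-t) - c_2e^(-t)

Coefficient matrix A = [[1, 4], [-1, -3]].
Characteristic polynomial det(A - λI) = λ^2 + 2λ + 1 = 0.
Single eigenvalue λ = -1 with algebraic multiplicity 2.
Eigenvector v = (-2,1); generalized eigenvector w with (A-λI)w=v is (1,-1).
General solution: e^(-t)[c_1·v + c_2·(t·v + w)].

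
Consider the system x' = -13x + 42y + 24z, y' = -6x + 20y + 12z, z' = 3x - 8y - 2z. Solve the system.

x(t) = 5C_1e^(-t) + 6C_2e^(4t) - 4C_3e^(2t), y(t) = 2C_1e^(-t) + 3C_2e^(4t) - 2C_3e^(2t), z(t) = -C_1e^(-t) - C_2e^(4t) + C_3e^(2t)

Coefficient matrix A = [[-13, 42, 24], [-6, 20, 12], [3, -8, -2]].
det(A - λI) = 0 gives eigenvalues λ = -1, 4, 2.
For λ=-1: eigenvector (5,2,-1).
For λ=4: eigenvector (6,3,-1).
For λ=2: eigenvector (-4,-2,1).
General solution: C_1e^(-t)(5,2,-1) + C_2e^(4t)(6,3,-1) + C_3e^(2t)(-4,-2,1).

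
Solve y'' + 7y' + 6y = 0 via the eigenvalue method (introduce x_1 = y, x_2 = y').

y(t) = K_1e^(-t) + K_2e^(-6t)

Let x_1 = y, x_2 = y'. Then x_1' = x_2 and x_2' = -6x_1 - 7x_2.
A = [[0,1],[-6,-7]]; det(A-λI) = λ^2 + 7λ + 6.
Eigenvalues λ = -1, -6 with eigenvectors (1,-1), (1,-6).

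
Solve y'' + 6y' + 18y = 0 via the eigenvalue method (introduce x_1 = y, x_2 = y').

Let x_1 = y, x_2 = y'. Then x_1' = x_2 and x_2' = -18x_1 - 6x_2.
A = [[0,1],[-18,-6]]; det(A-λI) = λ^2 + 6λ + 18.
Eigenvalues λ = -3 ± 3i.

y(t) = K_1e^(-3t)cos(3t) + K_2e^(-3t)sin(3t)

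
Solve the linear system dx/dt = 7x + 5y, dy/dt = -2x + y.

x(t) = -K_1e^(4t)sin(t) - 2K_1e^(4t)cos(t) - 2K_2e^(4t)sin(t) + K_2e^(4t)cos(t), y(t) = K_1e^(4t)sin(t) + K_1e^(4t)cos(t) + K_2e^(4t)sin(t) - K_2e^(4t)cos(t)

Coefficient matrix A = [[7, 5], [-2, 1]].
Characteristic polynomial det(A - λI) = λ^2 - 8λ + 17 = 0.
Eigenvalues λ = 4 ± i (complex conjugate pair).
For λ=4+i: an eigenvector is (-2,1) - i(-1,1) = (-2 + i, 1 - i).
A real fundamental pair from Re and Im of e^((4+i)t)v: X_1 = e^(4t)(cos(t)·(-2,1) + sin(t)·(-1,1)), X_2 = e^(4t)(sin(t)·(-2,1) - cos(t)·(-1,1)).
General solution: K_1X_1 + K_2X_2.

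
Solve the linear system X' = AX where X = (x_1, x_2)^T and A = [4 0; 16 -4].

x_1(t) = C_2e^(4t), x_2(t) = -C_1e^(-4t) + 2C_2e^(4t)

Coefficient matrix A = [[4, 0], [16, -4]].
Characteristic polynomial det(A - λI) = λ^2 - 16 = 0.
Eigenvalues λ = -4, 4.
For λ=-4: (A-λI) row 1 is [8, 0], so an eigenvector is (0, -1).
For λ=4: (A-λI) row 2 is [16, -8], so an eigenvector is (1, 2).
General solution: C_1e^(-4t)(0,-1) + C_2e^(4t)(1,2).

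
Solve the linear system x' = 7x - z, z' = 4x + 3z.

Coefficient matrix A = [[7, -1], [4, 3]].
Characteristic polynomial det(A - λI) = λ^2 - 10λ + 25 = 0.
Single eigenvalue λ = 5 with algebraic multiplicity 2.
Eigenvector v = (1,2); generalized eigenvector w with (A-λI)w=v is (0,-1).
General solution: e^(5t)[c_1·v + c_2·(t·v + w)].

x(t) = c_1e^(5t) + c_2te^(5t), z(t) = 2c_1e^(5t) + 2c_2te^(5t) - c_2e^(5t)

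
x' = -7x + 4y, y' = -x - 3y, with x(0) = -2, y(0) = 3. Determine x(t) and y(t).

Coefficient matrix A = [[-7, 4], [-1, -3]].
Characteristic polynomial det(A - λI) = λ^2 + 10λ + 25 = 0.
Single eigenvalue λ = -5 with algebraic multiplicity 2.
Eigenvector v = (2,1); generalized eigenvector w with (A-λI)w=v is (-3,-1).
General solution: e^(-5t)[C_1·v + C_2·(t·v + w)].
Applying x(0)=-2, y(0)=3 gives C_1=11, C_2=8.

x(t) = 16te^(-5t) - 2e^(-5t), y(t) = 8te^(-5t) + 3e^(-5t)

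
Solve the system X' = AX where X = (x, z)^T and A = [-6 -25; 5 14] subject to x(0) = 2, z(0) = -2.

x(t) = 6e^(4t)sin(5t) + 2e^(4t)cos(5t), z(t) = -2e^(4t)sin(5t) - 2e^(4t)cos(5t)

Coefficient matrix A = [[-6, -25], [5, 14]].
Characteristic polynomial det(A - λI) = λ^2 - 8λ + 41 = 0.
Eigenvalues λ = 4 ± 5i (complex conjugate pair).
For λ=4+5i: an eigenvector is (-1,0) - i(2,-1) = (-1 - 2i, 0 + i).
A real fundamental pair from Re and Im of e^((4+5i)t)v: X_1 = e^(4t)(cos(5t)·(-1,0) + sin(5t)·(2,-1)), X_2 = e^(4t)(sin(5t)·(-1,0) - cos(5t)·(2,-1)).
General solution: C_1X_1 + C_2X_2.
Applying x(0)=2, z(0)=-2 gives C_1=2, C_2=-2.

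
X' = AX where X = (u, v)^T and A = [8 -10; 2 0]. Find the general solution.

Coefficient matrix A = [[8, -10], [2, 0]].
Characteristic polynomial det(A - λI) = λ^2 - 8λ + 20 = 0.
Eigenvalues λ = 4 ± 2i (complex conjugate pair).
For λ=4+2i: an eigenvector is (2,1) - i(-1,0) = (2 + i, 1).
A real fundamental pair from Re and Im of e^((4+2i)t)v: X_1 = e^(4t)(cos(2t)·(2,1) + sin(2t)·(-1,0)), X_2 = e^(4t)(sin(2t)·(2,1) - cos(2t)·(-1,0)).
General solution: K_1X_1 + K_2X_2.

u(t) = -K_1e^(4t)sin(2t) + 2K_1e^(4t)cos(2t) + 2K_2e^(4t)sin(2t) + K_2e^(4t)cos(2t), v(t) = K_1e^(4t)cos(2t) + K_2e^(4t)sin(2t)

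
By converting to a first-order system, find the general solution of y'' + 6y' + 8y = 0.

Let x_1 = y, x_2 = y'. Then x_1' = x_2 and x_2' = -8x_1 - 6x_2.
A = [[0,1],[-8,-6]]; det(A-λI) = λ^2 + 6λ + 8.
Eigenvalues λ = -2, -4 with eigenvectors (1,-2), (1,-4).

y(t) = C_1e^(-2t) + C_2e^(-4t)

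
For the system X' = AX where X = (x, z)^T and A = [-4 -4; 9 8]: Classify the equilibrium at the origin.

unstable improper node

A = [[-4,-4],[9,8]]; det(A-λI) = λ^2 - 4λ + 4.
repeated λ = 2 with a single eigenvector.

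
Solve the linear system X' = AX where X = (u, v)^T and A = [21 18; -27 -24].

u(t) = C_1e^(3t) + 2C_2e^(-6t), v(t) = -C_1e^(3t) - 3C_2e^(-6t)

Coefficient matrix A = [[21, 18], [-27, -24]].
Characteristic polynomial det(A - λI) = λ^2 + 3λ - 18 = 0.
Eigenvalues λ = 3, -6.
For λ=3: (A-λI) row 1 is [18, 18], so an eigenvector is (1, -1).
For λ=-6: (A-λI) row 1 is [27, 18], so an eigenvector is (2, -3).
General solution: C_1e^(3t)(1,-1) + C_2e^(-6t)(2,-3).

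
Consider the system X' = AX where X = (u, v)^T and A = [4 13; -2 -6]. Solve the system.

Coefficient matrix A = [[4, 13], [-2, -6]].
Characteristic polynomial det(A - λI) = λ^2 + 2λ + 2 = 0.
Eigenvalues λ = -1 ± i (complex conjugate pair).
For λ=-1+i: an eigenvector is (-2,1) - i(3,-1) = (-2 - 3i, 1 + i).
A real fundamental pair from Re and Im of e^((-1+i)t)v: X_1 = e^(-t)(cos(t)·(-2,1) + sin(t)·(3,-1)), X_2 = e^(-t)(sin(t)·(-2,1) - cos(t)·(3,-1)).
General solution: K_1X_1 + K_2X_2.

u(t) = 3K_1e^(-t)sin(t) - 2K_1e^(-t)cos(t) - 2K_2e^(-t)sin(t) - 3K_2e^(-t)cos(t), v(t) = -K_1e^(-t)sin(t) + K_1e^(-t)cos(t) + K_2e^(-t)sin(t) + K_2e^(-t)cos(t)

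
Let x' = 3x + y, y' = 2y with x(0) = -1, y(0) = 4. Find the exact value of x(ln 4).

128

A = [[3,1],[0,2]]; eigenvalues λ = 2, 3.
Eigenvectors: (1,-1) for λ=2, (1,0) for λ=3.
From the initial condition, c_1 = -4, c_2 = 3.
x(ln 4) = (-4)(4^2)(1) + (3)(4^3)(1) = 128.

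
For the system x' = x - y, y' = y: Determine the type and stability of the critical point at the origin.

A = [[1,-1],[0,1]]; det(A-λI) = λ^2 - 2λ + 1.
repeated λ = 1 with a single eigenvector.

unstable improper node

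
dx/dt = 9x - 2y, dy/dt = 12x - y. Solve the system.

x(t) = -C_1e^(5t) - C_2e^(3t), y(t) = -2C_1e^(5t) - 3C_2e^(3t)

Coefficient matrix A = [[9, -2], [12, -1]].
Characteristic polynomial det(A - λI) = λ^2 - 8λ + 15 = 0.
Eigenvalues λ = 5, 3.
For λ=5: (A-λI) row 1 is [4, -2], so an eigenvector is (-1, -2).
For λ=3: (A-λI) row 1 is [6, -2], so an eigenvector is (-1, -3).
General solution: C_1e^(5t)(-1,-2) + C_2e^(3t)(-1,-3).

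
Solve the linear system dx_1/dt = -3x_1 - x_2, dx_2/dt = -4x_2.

Coefficient matrix A = [[-3, -1], [0, -4]].
Characteristic polynomial det(A - λI) = λ^2 + 7λ + 12 = 0.
Eigenvalues λ = -3, -4.
For λ=-3: (A-λI) row 1 is [0, -1], so an eigenvector is (-1, 0).
For λ=-4: (A-λI) row 1 is [1, -1], so an eigenvector is (1, 1).
General solution: K_1e^(-3t)(-1,0) + K_2e^(-4t)(1,1).

x_1(t) = -K_1e^(-3t) + K_2e^(-4t), x_2(t) = K_2e^(-4t)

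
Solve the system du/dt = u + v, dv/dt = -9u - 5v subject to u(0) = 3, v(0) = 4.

u(t) = 13te^(-2t) + 3e^(-2t), v(t) = -39te^(-2t) + 4e^(-2t)

Coefficient matrix A = [[1, 1], [-9, -5]].
Characteristic polynomial det(A - λI) = λ^2 + 4λ + 4 = 0.
Single eigenvalue λ = -2 with algebraic multiplicity 2.
Eigenvector v = (1,-3); generalized eigenvector w with (A-λI)w=v is (0,1).
General solution: e^(-2t)[K_1·v + K_2·(t·v + w)].
Applying u(0)=3, v(0)=4 gives K_1=3, K_2=13.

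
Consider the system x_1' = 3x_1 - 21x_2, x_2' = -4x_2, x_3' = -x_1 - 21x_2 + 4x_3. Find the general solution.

Coefficient matrix A = [[3, -21, 0], [0, -4, 0], [-1, -21, 4]].
det(A - λI) = 0 gives eigenvalues λ = 3, -4, 4.
For λ=3: eigenvector (1,0,1).
For λ=-4: eigenvector (3,1,3).
For λ=4: eigenvector (0,0,1).
General solution: K_1e^(3t)(1,0,1) + K_2e^(-4t)(3,1,3) + K_3e^(4t)(0,0,1).

x_1(t) = K_1e^(3t) + 3K_2e^(-4t), x_2(t) = K_2e^(-4t), x_3(t) = K_1e^(3t) + 3K_2e^(-4t) + K_3e^(4t)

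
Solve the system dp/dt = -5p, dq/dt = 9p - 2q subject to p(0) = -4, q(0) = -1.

p(t) = -4e^(-5t), q(t) = -13e^(-2t) + 12e^(-5t)

Coefficient matrix A = [[-5, 0], [9, -2]].
Characteristic polynomial det(A - λI) = λ^2 + 7λ + 10 = 0.
Eigenvalues λ = -2, -5.
For λ=-2: (A-λI) row 1 is [-3, 0], so an eigenvector is (0, 1).
For λ=-5: (A-λI) row 2 is [9, 3], so an eigenvector is (1, -3).
General solution: K_1e^(-2t)(0,1) + K_2e^(-5t)(1,-3).
Applying p(0)=-4, q(0)=-1 gives K_1=-13, K_2=-4.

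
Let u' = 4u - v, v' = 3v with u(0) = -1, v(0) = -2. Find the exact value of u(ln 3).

27

A = [[4,-1],[0,3]]; eigenvalues λ = 3, 4.
Eigenvectors: (-1,-1) for λ=3, (1,0) for λ=4.
From the initial condition, c_1 = 2, c_2 = 1.
u(ln 3) = (2)(3^3)(-1) + (1)(3^4)(1) = 27.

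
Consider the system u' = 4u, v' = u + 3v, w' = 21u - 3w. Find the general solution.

u(t) = K_2e^(4t), v(t) = K_1e^(3t) + K_2e^(4t), w(t) = 3K_2e^(4t) + K_3e^(-3t)

Coefficient matrix A = [[4, 0, 0], [1, 3, 0], [21, 0, -3]].
det(A - λI) = 0 gives eigenvalues λ = 3, 4, -3.
For λ=3: eigenvector (0,1,0).
For λ=4: eigenvector (1,1,3).
For λ=-3: eigenvector (0,0,1).
General solution: K_1e^(3t)(0,1,0) + K_2e^(4t)(1,1,3) + K_3e^(-3t)(0,0,1).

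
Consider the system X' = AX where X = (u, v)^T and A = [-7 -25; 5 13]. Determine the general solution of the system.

Coefficient matrix A = [[-7, -25], [5, 13]].
Characteristic polynomial det(A - λI) = λ^2 - 6λ + 34 = 0.
Eigenvalues λ = 3 ± 5i (complex conjugate pair).
For λ=3+5i: an eigenvector is (1,0) - i(-2,1) = (1 + 2i, 0 - i).
A real fundamental pair from Re and Im of e^((3+5i)t)v: X_1 = e^(3t)(cos(5t)·(1,0) + sin(5t)·(-2,1)), X_2 = e^(3t)(sin(5t)·(1,0) - cos(5t)·(-2,1)).
General solution: C_1X_1 + C_2X_2.

u(t) = -2C_1e^(3t)sin(5t) + C_1e^(3t)cos(5t) + C_2e^(3t)sin(5t) + 2C_2e^(3t)cos(5t), v(t) = C_1e^(3t)sin(5t) - C_2e^(3t)cos(5t)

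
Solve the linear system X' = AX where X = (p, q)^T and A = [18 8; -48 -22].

p(t) = C_1e^(2t) - C_2e^(-6t), q(t) = -2C_1e^(2t) + 3C_2e^(-6t)

Coefficient matrix A = [[18, 8], [-48, -22]].
Characteristic polynomial det(A - λI) = λ^2 + 4λ - 12 = 0.
Eigenvalues λ = 2, -6.
For λ=2: (A-λI) row 1 is [16, 8], so an eigenvector is (1, -2).
For λ=-6: (A-λI) row 1 is [24, 8], so an eigenvector is (-1, 3).
General solution: C_1e^(2t)(1,-2) + C_2e^(-6t)(-1,3).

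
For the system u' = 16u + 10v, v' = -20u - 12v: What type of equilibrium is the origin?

A = [[16,10],[-20,-12]]; det(A-λI) = λ^2 - 4λ + 8.
λ = 2 ± 2i: positive real part.

unstable spiral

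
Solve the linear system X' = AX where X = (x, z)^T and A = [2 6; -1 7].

Coefficient matrix A = [[2, 6], [-1, 7]].
Characteristic polynomial det(A - λI) = λ^2 - 9λ + 20 = 0.
Eigenvalues λ = 4, 5.
For λ=4: (A-λI) row 1 is [-2, 6], so an eigenvector is (-3, -1).
For λ=5: (A-λI) row 1 is [-3, 6], so an eigenvector is (-2, -1).
General solution: c_1e^(4t)(-3,-1) + c_2e^(5t)(-2,-1).

x(t) = -3c_1e^(4t) - 2c_2e^(5t), z(t) = -c_1e^(4t) - c_2e^(5t)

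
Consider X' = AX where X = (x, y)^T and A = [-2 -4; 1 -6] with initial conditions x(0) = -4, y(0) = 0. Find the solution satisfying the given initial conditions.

Coefficient matrix A = [[-2, -4], [1, -6]].
Characteristic polynomial det(A - λI) = λ^2 + 8λ + 16 = 0.
Single eigenvalue λ = -4 with algebraic multiplicity 2.
Eigenvector v = (-2,-1); generalized eigenvector w with (A-λI)w=v is (-1,0).
General solution: e^(-4t)[c_1·v + c_2·(t·v + w)].
Applying x(0)=-4, y(0)=0 gives c_1=0, c_2=4.

x(t) = -8te^(-4t) - 4e^(-4t), y(t) = -4te^(-4t)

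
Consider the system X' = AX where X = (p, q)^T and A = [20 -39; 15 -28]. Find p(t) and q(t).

Coefficient matrix A = [[20, -39], [15, -28]].
Characteristic polynomial det(A - λI) = λ^2 + 8λ + 25 = 0.
Eigenvalues λ = -4 ± 3i (complex conjugate pair).
For λ=-4+3i: an eigenvector is (-2,-1) - i(-3,-2) = (-2 + 3i, -1 + 2i).
A real fundamental pair from Re and Im of e^((-4+3i)t)v: X_1 = e^(-4t)(cos(3t)·(-2,-1) + sin(3t)·(-3,-2)), X_2 = e^(-4t)(sin(3t)·(-2,-1) - cos(3t)·(-3,-2)).
General solution: c_1X_1 + c_2X_2.

p(t) = -3c_1e^(-4t)sin(3t) - 2c_1e^(-4t)cos(3t) - 2c_2e^(-4t)sin(3t) + 3c_2e^(-4t)cos(3t), q(t) = -2c_1e^(-4t)sin(3t) - c_1e^(-4t)cos(3t) - c_2e^(-4t)sin(3t) + 2c_2e^(-4t)cos(3t)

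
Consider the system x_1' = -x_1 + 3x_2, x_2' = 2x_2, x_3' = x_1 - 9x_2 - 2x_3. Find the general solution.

x_1(t) = c_2e^(2t) + c_3e^(-t), x_2(t) = c_2e^(2t), x_3(t) = c_1e^(-2t) - 2c_2e^(2t) + c_3e^(-t)

Coefficient matrix A = [[-1, 3, 0], [0, 2, 0], [1, -9, -2]].
det(A - λI) = 0 gives eigenvalues λ = -2, 2, -1.
For λ=-2: eigenvector (0,0,1).
For λ=2: eigenvector (1,1,-2).
For λ=-1: eigenvector (1,0,1).
General solution: c_1e^(-2t)(0,0,1) + c_2e^(2t)(1,1,-2) + c_3e^(-t)(1,0,1).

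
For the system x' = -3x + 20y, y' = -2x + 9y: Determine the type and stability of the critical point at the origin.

unstable spiral

A = [[-3,20],[-2,9]]; det(A-λI) = λ^2 - 6λ + 13.
λ = 3 ± 2i: positive real part.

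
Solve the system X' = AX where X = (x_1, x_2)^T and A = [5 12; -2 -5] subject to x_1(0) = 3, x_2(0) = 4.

x_1(t) = 33e^(t) - 30e^(-t), x_2(t) = -11e^(t) + 15e^(-t)

Coefficient matrix A = [[5, 12], [-2, -5]].
Characteristic polynomial det(A - λI) = λ^2 - 1 = 0.
Eigenvalues λ = 1, -1.
For λ=1: (A-λI) row 1 is [4, 12], so an eigenvector is (-3, 1).
For λ=-1: (A-λI) row 1 is [6, 12], so an eigenvector is (2, -1).
General solution: K_1e^(t)(-3,1) + K_2e^(-t)(2,-1).
Applying x_1(0)=3, x_2(0)=4 gives K_1=-11, K_2=-15.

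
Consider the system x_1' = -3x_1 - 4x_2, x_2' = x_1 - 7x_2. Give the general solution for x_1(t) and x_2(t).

Coefficient matrix A = [[-3, -4], [1, -7]].
Characteristic polynomial det(A - λI) = λ^2 + 10λ + 25 = 0.
Single eigenvalue λ = -5 with algebraic multiplicity 2.
Eigenvector v = (-2,-1); generalized eigenvector w with (A-λI)w=v is (1,1).
General solution: e^(-5t)[C_1·v + C_2·(t·v + w)].

x_1(t) = -2C_1e^(-5t) - 2C_2te^(-5t) + C_2e^(-5t), x_2(t) = -C_1e^(-5t) - C_2te^(-5t) + C_2e^(-5t)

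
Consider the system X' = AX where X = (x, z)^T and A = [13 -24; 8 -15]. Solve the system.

Coefficient matrix A = [[13, -24], [8, -15]].
Characteristic polynomial det(A - λI) = λ^2 + 2λ - 3 = 0.
Eigenvalues λ = 1, -3.
For λ=1: (A-λI) row 1 is [12, -24], so an eigenvector is (-2, -1).
For λ=-3: (A-λI) row 1 is [16, -24], so an eigenvector is (-3, -2).
General solution: K_1e^(t)(-2,-1) + K_2e^(-3t)(-3,-2).

x(t) = -2K_1e^(t) - 3K_2e^(-3t), z(t) = -K_1e^(t) - 2K_2e^(-3t)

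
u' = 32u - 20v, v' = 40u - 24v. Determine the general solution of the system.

u(t) = -2C_1e^(4t)sin(4t) - C_1e^(4t)cos(4t) - C_2e^(4t)sin(4t) + 2C_2e^(4t)cos(4t), v(t) = -3C_1e^(4t)sin(4t) - C_1e^(4t)cos(4t) - C_2e^(4t)sin(4t) + 3C_2e^(4t)cos(4t)

Coefficient matrix A = [[32, -20], [40, -24]].
Characteristic polynomial det(A - λI) = λ^2 - 8λ + 32 = 0.
Eigenvalues λ = 4 ± 4i (complex conjugate pair).
For λ=4+4i: an eigenvector is (-1,-1) - i(-2,-3) = (-1 + 2i, -1 + 3i).
A real fundamental pair from Re and Im of e^((4+4i)t)v: X_1 = e^(4t)(cos(4t)·(-1,-1) + sin(4t)·(-2,-3)), X_2 = e^(4t)(sin(4t)·(-1,-1) - cos(4t)·(-2,-3)).
General solution: C_1X_1 + C_2X_2.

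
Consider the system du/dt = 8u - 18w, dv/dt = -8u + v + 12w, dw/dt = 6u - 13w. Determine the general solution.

u(t) = -3K_1e^(-4t) + 2K_3e^(-t), v(t) = K_2e^(t) + 2K_3e^(-t), w(t) = -2K_1e^(-4t) + K_3e^(-t)

Coefficient matrix A = [[8, 0, -18], [-8, 1, 12], [6, 0, -13]].
det(A - λI) = 0 gives eigenvalues λ = -4, 1, -1.
For λ=-4: eigenvector (-3,0,-2).
For λ=1: eigenvector (0,1,0).
For λ=-1: eigenvector (2,2,1).
General solution: K_1e^(-4t)(-3,0,-2) + K_2e^(t)(0,1,0) + K_3e^(-t)(2,2,1).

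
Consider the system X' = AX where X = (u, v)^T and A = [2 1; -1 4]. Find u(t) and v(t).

Coefficient matrix A = [[2, 1], [-1, 4]].
Characteristic polynomial det(A - λI) = λ^2 - 6λ + 9 = 0.
Single eigenvalue λ = 3 with algebraic multiplicity 2.
Eigenvector v = (1,1); generalized eigenvector w with (A-λI)w=v is (-2,-1).
General solution: e^(3t)[K_1·v + K_2·(t·v + w)].

u(t) = K_1e^(3t) + K_2te^(3t) - 2K_2e^(3t), v(t) = K_1e^(3t) + K_2te^(3t) - K_2e^(3t)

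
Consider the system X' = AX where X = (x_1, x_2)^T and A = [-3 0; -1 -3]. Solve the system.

Coefficient matrix A = [[-3, 0], [-1, -3]].
Characteristic polynomial det(A - λI) = λ^2 + 6λ + 9 = 0.
Single eigenvalue λ = -3 with algebraic multiplicity 2.
Eigenvector v = (0,-1); generalized eigenvector w with (A-λI)w=v is (1,1).
General solution: e^(-3t)[c_1·v + c_2·(t·v + w)].

x_1(t) = c_2e^(-3t), x_2(t) = -c_1e^(-3t) - c_2te^(-3t) + c_2e^(-3t)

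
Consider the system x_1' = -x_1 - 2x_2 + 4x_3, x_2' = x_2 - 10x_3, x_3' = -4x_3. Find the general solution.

x_1(t) = -c_2e^(t) + c_3e^(-t), x_2(t) = 2c_1e^(-4t) + c_2e^(t), x_3(t) = c_1e^(-4t)

Coefficient matrix A = [[-1, -2, 4], [0, 1, -10], [0, 0, -4]].
det(A - λI) = 0 gives eigenvalues λ = -4, 1, -1.
For λ=-4: eigenvector (0,2,1).
For λ=1: eigenvector (-1,1,0).
For λ=-1: eigenvector (1,0,0).
General solution: c_1e^(-4t)(0,2,1) + c_2e^(t)(-1,1,0) + c_3e^(-t)(1,0,0).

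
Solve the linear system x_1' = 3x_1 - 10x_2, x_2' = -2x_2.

Coefficient matrix A = [[3, -10], [0, -2]].
Characteristic polynomial det(A - λI) = λ^2 - λ - 6 = 0.
Eigenvalues λ = -2, 3.
For λ=-2: (A-λI) row 1 is [5, -10], so an eigenvector is (-2, -1).
For λ=3: (A-λI) row 1 is [0, -10], so an eigenvector is (-1, 0).
General solution: K_1e^(-2t)(-2,-1) + K_2e^(3t)(-1,0).

x_1(t) = -2K_1e^(-2t) - K_2e^(3t), x_2(t) = -K_1e^(-2t)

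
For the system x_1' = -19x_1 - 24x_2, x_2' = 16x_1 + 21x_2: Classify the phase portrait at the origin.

A = [[-19,-24],[16,21]]; det(A-λI) = λ^2 - 2λ - 15.
λ = 5, -3: opposite signs.

saddle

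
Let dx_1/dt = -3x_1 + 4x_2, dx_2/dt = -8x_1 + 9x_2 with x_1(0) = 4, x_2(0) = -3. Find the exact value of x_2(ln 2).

-426

A = [[-3,4],[-8,9]]; eigenvalues λ = 1, 5.
Eigenvectors: (-1,-1) for λ=1, (-1,-2) for λ=5.
From the initial condition, c_1 = -11, c_2 = 7.
x_2(ln 2) = (-11)(2^1)(-1) + (7)(2^5)(-2) = -426.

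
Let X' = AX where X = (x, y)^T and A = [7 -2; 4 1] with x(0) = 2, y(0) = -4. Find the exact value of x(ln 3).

A = [[7,-2],[4,1]]; eigenvalues λ = 5, 3.
Eigenvectors: (1,1) for λ=5, (1,2) for λ=3.
From the initial condition, c_1 = 8, c_2 = -6.
x(ln 3) = (8)(3^5)(1) + (-6)(3^3)(1) = 1782.

1782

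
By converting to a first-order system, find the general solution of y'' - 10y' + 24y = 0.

y(t) = K_1e^(6t) + K_2e^(4t)

Let x_1 = y, x_2 = y'. Then x_1' = x_2 and x_2' = -24x_1 + 10x_2.
A = [[0,1],[-24,10]]; det(A-λI) = λ^2 - 10λ + 24.
Eigenvalues λ = 6, 4 with eigenvectors (1,6), (1,4).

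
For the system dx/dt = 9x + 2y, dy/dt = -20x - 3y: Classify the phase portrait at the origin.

unstable spiral

A = [[9,2],[-20,-3]]; det(A-λI) = λ^2 - 6λ + 13.
λ = 3 ± 2i: positive real part.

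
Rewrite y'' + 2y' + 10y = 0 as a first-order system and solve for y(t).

y(t) = c_1e^(-t)cos(3t) + c_2e^(-t)sin(3t)

Let x_1 = y, x_2 = y'. Then x_1' = x_2 and x_2' = -10x_1 - 2x_2.
A = [[0,1],[-10,-2]]; det(A-λI) = λ^2 + 2λ + 10.
Eigenvalues λ = -1 ± 3i.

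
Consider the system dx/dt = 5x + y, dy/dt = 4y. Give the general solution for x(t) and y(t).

x(t) = C_1e^(5t) - C_2e^(4t), y(t) = C_2e^(4t)

Coefficient matrix A = [[5, 1], [0, 4]].
Characteristic polynomial det(A - λI) = λ^2 - 9λ + 20 = 0.
Eigenvalues λ = 5, 4.
For λ=5: (A-λI) row 1 is [0, 1], so an eigenvector is (1, 0).
For λ=4: (A-λI) row 1 is [1, 1], so an eigenvector is (-1, 1).
General solution: C_1e^(5t)(1,0) + C_2e^(4t)(-1,1).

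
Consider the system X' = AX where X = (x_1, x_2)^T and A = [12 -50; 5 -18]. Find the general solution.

x_1(t) = 3c_1e^(-3t)sin(5t) + c_1e^(-3t)cos(5t) + c_2e^(-3t)sin(5t) - 3c_2e^(-3t)cos(5t), x_2(t) = c_1e^(-3t)sin(5t) - c_2e^(-3t)cos(5t)

Coefficient matrix A = [[12, -50], [5, -18]].
Characteristic polynomial det(A - λI) = λ^2 + 6λ + 34 = 0.
Eigenvalues λ = -3 ± 5i (complex conjugate pair).
For λ=-3+5i: an eigenvector is (1,0) - i(3,1) = (1 - 3i, 0 - i).
A real fundamental pair from Re and Im of e^((-3+5i)t)v: X_1 = e^(-3t)(cos(5t)·(1,0) + sin(5t)·(3,1)), X_2 = e^(-3t)(sin(5t)·(1,0) - cos(5t)·(3,1)).
General solution: c_1X_1 + c_2X_2.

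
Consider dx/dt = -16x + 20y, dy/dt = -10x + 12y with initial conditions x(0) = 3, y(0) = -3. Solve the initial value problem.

Coefficient matrix A = [[-16, 20], [-10, 12]].
Characteristic polynomial det(A - λI) = λ^2 + 4λ + 8 = 0.
Eigenvalues λ = -2 ± 2i (complex conjugate pair).
For λ=-2+2i: an eigenvector is (3,2) - i(-1,-1) = (3 + i, 2 + i).
A real fundamental pair from Re and Im of e^((-2+2i)t)v: X_1 = e^(-2t)(cos(2t)·(3,2) + sin(2t)·(-1,-1)), X_2 = e^(-2t)(sin(2t)·(3,2) - cos(2t)·(-1,-1)).
General solution: c_1X_1 + c_2X_2.
Applying x(0)=3, y(0)=-3 gives c_1=6, c_2=-15.

x(t) = -51e^(-2t)sin(2t) + 3e^(-2t)cos(2t), y(t) = -36e^(-2t)sin(2t) - 3e^(-2t)cos(2t)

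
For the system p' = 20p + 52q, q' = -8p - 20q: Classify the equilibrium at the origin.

center

A = [[20,52],[-8,-20]]; det(A-λI) = λ^2 + 16.
λ = 0 ± 4i: zero real part.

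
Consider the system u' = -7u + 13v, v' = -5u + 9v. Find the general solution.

Coefficient matrix A = [[-7, 13], [-5, 9]].
Characteristic polynomial det(A - λI) = λ^2 - 2λ + 2 = 0.
Eigenvalues λ = 1 ± i (complex conjugate pair).
For λ=1+i: an eigenvector is (-3,-2) - i(-2,-1) = (-3 + 2i, -2 + i).
A real fundamental pair from Re and Im of e^((1+i)t)v: X_1 = e^(t)(cos(t)·(-3,-2) + sin(t)·(-2,-1)), X_2 = e^(t)(sin(t)·(-3,-2) - cos(t)·(-2,-1)).
General solution: C_1X_1 + C_2X_2.

u(t) = -2C_1e^(t)sin(t) - 3C_1e^(t)cos(t) - 3C_2e^(t)sin(t) + 2C_2e^(t)cos(t), v(t) = -C_1e^(t)sin(t) - 2C_1e^(t)cos(t) - 2C_2e^(t)sin(t) + C_2e^(t)cos(t)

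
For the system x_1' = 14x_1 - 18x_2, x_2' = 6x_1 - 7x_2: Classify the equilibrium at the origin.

unstable node

A = [[14,-18],[6,-7]]; det(A-λI) = λ^2 - 7λ + 10.
λ = 2, 5: both positive.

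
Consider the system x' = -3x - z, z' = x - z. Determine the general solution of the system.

Coefficient matrix A = [[-3, -1], [1, -1]].
Characteristic polynomial det(A - λI) = λ^2 + 4λ + 4 = 0.
Single eigenvalue λ = -2 with algebraic multiplicity 2.
Eigenvector v = (-1,1); generalized eigenvector w with (A-λI)w=v is (-1,2).
General solution: e^(-2t)[c_1·v + c_2·(t·v + w)].

x(t) = -c_1e^(-2t) - c_2te^(-2t) - c_2e^(-2t), z(t) = c_1e^(-2t) + c_2te^(-2t) + 2c_2e^(-2t)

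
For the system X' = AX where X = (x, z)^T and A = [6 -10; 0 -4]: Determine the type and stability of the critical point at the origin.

A = [[6,-10],[0,-4]]; det(A-λI) = λ^2 - 2λ - 24.
λ = 6, -4: opposite signs.

saddle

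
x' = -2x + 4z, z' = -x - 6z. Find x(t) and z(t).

x(t) = 2C_1e^(-4t) + 2C_2te^(-4t) - 3C_2e^(-4t), z(t) = -C_1e^(-4t) - C_2te^(-4t) + 2C_2e^(-4t)

Coefficient matrix A = [[-2, 4], [-1, -6]].
Characteristic polynomial det(A - λI) = λ^2 + 8λ + 16 = 0.
Single eigenvalue λ = -4 with algebraic multiplicity 2.
Eigenvector v = (2,-1); generalized eigenvector w with (A-λI)w=v is (-3,2).
General solution: e^(-4t)[C_1·v + C_2·(t·v + w)].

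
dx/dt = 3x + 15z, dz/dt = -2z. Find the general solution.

x(t) = -3C_1e^(-2t) + C_2e^(3t), z(t) = C_1e^(-2t)

Coefficient matrix A = [[3, 15], [0, -2]].
Characteristic polynomial det(A - λI) = λ^2 - λ - 6 = 0.
Eigenvalues λ = -2, 3.
For λ=-2: (A-λI) row 1 is [5, 15], so an eigenvector is (-3, 1).
For λ=3: (A-λI) row 1 is [0, 15], so an eigenvector is (1, 0).
General solution: C_1e^(-2t)(-3,1) + C_2e^(3t)(1,0).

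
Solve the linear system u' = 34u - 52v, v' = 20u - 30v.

Coefficient matrix A = [[34, -52], [20, -30]].
Characteristic polynomial det(A - λI) = λ^2 - 4λ + 20 = 0.
Eigenvalues λ = 2 ± 4i (complex conjugate pair).
For λ=2+4i: an eigenvector is (-2,-1) - i(-3,-2) = (-2 + 3i, -1 + 2i).
A real fundamental pair from Re and Im of e^((2+4i)t)v: X_1 = e^(2t)(cos(4t)·(-2,-1) + sin(4t)·(-3,-2)), X_2 = e^(2t)(sin(4t)·(-2,-1) - cos(4t)·(-3,-2)).
General solution: c_1X_1 + c_2X_2.

u(t) = -3c_1e^(2t)sin(4t) - 2c_1e^(2t)cos(4t) - 2c_2e^(2t)sin(4t) + 3c_2e^(2t)cos(4t), v(t) = -2c_1e^(2t)sin(4t) - c_1e^(2t)cos(4t) - c_2e^(2t)sin(4t) + 2c_2e^(2t)cos(4t)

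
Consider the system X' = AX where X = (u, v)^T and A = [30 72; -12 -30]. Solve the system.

u(t) = 2K_1e^(-6t) - 3K_2e^(6t), v(t) = -K_1e^(-6t) + K_2e^(6t)

Coefficient matrix A = [[30, 72], [-12, -30]].
Characteristic polynomial det(A - λI) = λ^2 - 36 = 0.
Eigenvalues λ = -6, 6.
For λ=-6: (A-λI) row 1 is [36, 72], so an eigenvector is (2, -1).
For λ=6: (A-λI) row 1 is [24, 72], so an eigenvector is (-3, 1).
General solution: K_1e^(-6t)(2,-1) + K_2e^(6t)(-3,1).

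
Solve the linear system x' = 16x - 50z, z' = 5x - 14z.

Coefficient matrix A = [[16, -50], [5, -14]].
Characteristic polynomial det(A - λI) = λ^2 - 2λ + 26 = 0.
Eigenvalues λ = 1 ± 5i (complex conjugate pair).
For λ=1+5i: an eigenvector is (-1,0) - i(-3,-1) = (-1 + 3i, 0 + i).
A real fundamental pair from Re and Im of e^((1+5i)t)v: X_1 = e^(t)(cos(5t)·(-1,0) + sin(5t)·(-3,-1)), X_2 = e^(t)(sin(5t)·(-1,0) - cos(5t)·(-3,-1)).
General solution: c_1X_1 + c_2X_2.

x(t) = -3c_1e^(t)sin(5t) - c_1e^(t)cos(5t) - c_2e^(t)sin(5t) + 3c_2e^(t)cos(5t), z(t) = -c_1e^(t)sin(5t) + c_2e^(t)cos(5t)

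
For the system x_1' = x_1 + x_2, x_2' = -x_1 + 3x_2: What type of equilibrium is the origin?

unstable improper node

A = [[1,1],[-1,3]]; det(A-λI) = λ^2 - 4λ + 4.
repeated λ = 2 with a single eigenvector.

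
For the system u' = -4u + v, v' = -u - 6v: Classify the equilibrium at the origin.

A = [[-4,1],[-1,-6]]; det(A-λI) = λ^2 + 10λ + 25.
repeated λ = -5 with a single eigenvector.

stable improper node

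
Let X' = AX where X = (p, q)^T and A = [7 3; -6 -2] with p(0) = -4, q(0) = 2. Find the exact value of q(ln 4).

A = [[7,3],[-6,-2]]; eigenvalues λ = 4, 1.
Eigenvectors: (1,-1) for λ=4, (-1,2) for λ=1.
From the initial condition, c_1 = -6, c_2 = -2.
q(ln 4) = (-6)(4^4)(-1) + (-2)(4^1)(2) = 1520.

1520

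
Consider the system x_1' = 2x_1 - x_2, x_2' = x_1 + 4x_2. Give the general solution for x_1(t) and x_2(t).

Coefficient matrix A = [[2, -1], [1, 4]].
Characteristic polynomial det(A - λI) = λ^2 - 6λ + 9 = 0.
Single eigenvalue λ = 3 with algebraic multiplicity 2.
Eigenvector v = (-1,1); generalized eigenvector w with (A-λI)w=v is (-1,2).
General solution: e^(3t)[C_1·v + C_2·(t·v + w)].

x_1(t) = -C_1e^(3t) - C_2te^(3t) - C_2e^(3t), x_2(t) = C_1e^(3t) + C_2te^(3t) + 2C_2e^(3t)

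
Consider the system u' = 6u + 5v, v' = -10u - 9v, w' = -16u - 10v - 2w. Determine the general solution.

u(t) = K_1e^(-4t) + K_3e^(t), v(t) = -2K_1e^(-4t) - K_3e^(t), w(t) = -2K_1e^(-4t) + K_2e^(-2t) - 2K_3e^(t)

Coefficient matrix A = [[6, 5, 0], [-10, -9, 0], [-16, -10, -2]].
det(A - λI) = 0 gives eigenvalues λ = -4, -2, 1.
For λ=-4: eigenvector (1,-2,-2).
For λ=-2: eigenvector (0,0,1).
For λ=1: eigenvector (1,-1,-2).
General solution: K_1e^(-4t)(1,-2,-2) + K_2e^(-2t)(0,0,1) + K_3e^(t)(1,-1,-2).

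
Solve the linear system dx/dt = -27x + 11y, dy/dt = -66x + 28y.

Coefficient matrix A = [[-27, 11], [-66, 28]].
Characteristic polynomial det(A - λI) = λ^2 - λ - 30 = 0.
Eigenvalues λ = 6, -5.
For λ=6: (A-λI) row 1 is [-33, 11], so an eigenvector is (-1, -3).
For λ=-5: (A-λI) row 1 is [-22, 11], so an eigenvector is (-1, -2).
General solution: K_1e^(6t)(-1,-3) + K_2e^(-5t)(-1,-2).

x(t) = -K_1e^(6t) - K_2e^(-5t), y(t) = -3K_1e^(6t) - 2K_2e^(-5t)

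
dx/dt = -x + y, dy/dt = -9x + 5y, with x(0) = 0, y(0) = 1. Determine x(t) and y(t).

Coefficient matrix A = [[-1, 1], [-9, 5]].
Characteristic polynomial det(A - λI) = λ^2 - 4λ + 4 = 0.
Single eigenvalue λ = 2 with algebraic multiplicity 2.
Eigenvector v = (1,3); generalized eigenvector w with (A-λI)w=v is (-1,-2).
General solution: e^(2t)[K_1·v + K_2·(t·v + w)].
Applying x(0)=0, y(0)=1 gives K_1=1, K_2=1.

x(t) = te^(2t), y(t) = 3te^(2t) + e^(2t)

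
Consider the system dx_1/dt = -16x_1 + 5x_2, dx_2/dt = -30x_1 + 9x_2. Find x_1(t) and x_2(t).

x_1(t) = -K_1e^(-t) - K_2e^(-6t), x_2(t) = -3K_1e^(-t) - 2K_2e^(-6t)

Coefficient matrix A = [[-16, 5], [-30, 9]].
Characteristic polynomial det(A - λI) = λ^2 + 7λ + 6 = 0.
Eigenvalues λ = -1, -6.
For λ=-1: (A-λI) row 1 is [-15, 5], so an eigenvector is (-1, -3).
For λ=-6: (A-λI) row 1 is [-10, 5], so an eigenvector is (-1, -2).
General solution: K_1e^(-t)(-1,-3) + K_2e^(-6t)(-1,-2).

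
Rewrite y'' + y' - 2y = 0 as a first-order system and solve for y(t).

Let x_1 = y, x_2 = y'. Then x_1' = x_2 and x_2' = 2x_1 - x_2.
A = [[0,1],[2,-1]]; det(A-λI) = λ^2 + λ - 2.
Eigenvalues λ = 1, -2 with eigenvectors (1,1), (1,-2).

y(t) = K_1e^(t) + K_2e^(-2t)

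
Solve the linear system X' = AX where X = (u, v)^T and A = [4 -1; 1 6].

u(t) = c_1e^(5t) + c_2te^(5t) - 3c_2e^(5t), v(t) = -c_1e^(5t) - c_2te^(5t) + 2c_2e^(5t)

Coefficient matrix A = [[4, -1], [1, 6]].
Characteristic polynomial det(A - λI) = λ^2 - 10λ + 25 = 0.
Single eigenvalue λ = 5 with algebraic multiplicity 2.
Eigenvector v = (1,-1); generalized eigenvector w with (A-λI)w=v is (-3,2).
General solution: e^(5t)[c_1·v + c_2·(t·v + w)].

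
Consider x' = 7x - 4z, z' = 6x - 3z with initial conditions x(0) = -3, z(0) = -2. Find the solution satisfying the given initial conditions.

x(t) = -5e^(3t) + 2e^(t), z(t) = -5e^(3t) + 3e^(t)

Coefficient matrix A = [[7, -4], [6, -3]].
Characteristic polynomial det(A - λI) = λ^2 - 4λ + 3 = 0.
Eigenvalues λ = 3, 1.
For λ=3: (A-λI) row 1 is [4, -4], so an eigenvector is (-1, -1).
For λ=1: (A-λI) row 1 is [6, -4], so an eigenvector is (2, 3).
General solution: C_1e^(3t)(-1,-1) + C_2e^(t)(2,3).
Applying x(0)=-3, z(0)=-2 gives C_1=5, C_2=1.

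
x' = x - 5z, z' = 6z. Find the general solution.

Coefficient matrix A = [[1, -5], [0, 6]].
Characteristic polynomial det(A - λI) = λ^2 - 7λ + 6 = 0.
Eigenvalues λ = 6, 1.
For λ=6: (A-λI) row 1 is [-5, -5], so an eigenvector is (1, -1).
For λ=1: (A-λI) row 1 is [0, -5], so an eigenvector is (1, 0).
General solution: K_1e^(6t)(1,-1) + K_2e^(t)(1,0).

x(t) = K_1e^(6t) + K_2e^(t), z(t) = -K_1e^(6t)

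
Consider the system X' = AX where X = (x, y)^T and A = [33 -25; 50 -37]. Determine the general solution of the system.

Coefficient matrix A = [[33, -25], [50, -37]].
Characteristic polynomial det(A - λI) = λ^2 + 4λ + 29 = 0.
Eigenvalues λ = -2 ± 5i (complex conjugate pair).
For λ=-2+5i: an eigenvector is (2,3) - i(-1,-1) = (2 + i, 3 + i).
A real fundamental pair from Re and Im of e^((-2+5i)t)v: X_1 = e^(-2t)(cos(5t)·(2,3) + sin(5t)·(-1,-1)), X_2 = e^(-2t)(sin(5t)·(2,3) - cos(5t)·(-1,-1)).
General solution: C_1X_1 + C_2X_2.

x(t) = -C_1e^(-2t)sin(5t) + 2C_1e^(-2t)cos(5t) + 2C_2e^(-2t)sin(5t) + C_2e^(-2t)cos(5t), y(t) = -C_1e^(-2t)sin(5t) + 3C_1e^(-2t)cos(5t) + 3C_2e^(-2t)sin(5t) + C_2e^(-2t)cos(5t)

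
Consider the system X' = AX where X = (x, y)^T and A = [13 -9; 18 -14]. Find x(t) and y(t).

x(t) = -C_1e^(-5t) - C_2e^(4t), y(t) = -2C_1e^(-5t) - C_2e^(4t)

Coefficient matrix A = [[13, -9], [18, -14]].
Characteristic polynomial det(A - λI) = λ^2 + λ - 20 = 0.
Eigenvalues λ = -5, 4.
For λ=-5: (A-λI) row 1 is [18, -9], so an eigenvector is (-1, -2).
For λ=4: (A-λI) row 1 is [9, -9], so an eigenvector is (-1, -1).
General solution: C_1e^(-5t)(-1,-2) + C_2e^(4t)(-1,-1).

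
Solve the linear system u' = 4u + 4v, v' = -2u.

u(t) = -C_1e^(2t)sin(2t) + C_1e^(2t)cos(2t) + C_2e^(2t)sin(2t) + C_2e^(2t)cos(2t), v(t) = -C_1e^(2t)cos(2t) - C_2e^(2t)sin(2t)

Coefficient matrix A = [[4, 4], [-2, 0]].
Characteristic polynomial det(A - λI) = λ^2 - 4λ + 8 = 0.
Eigenvalues λ = 2 ± 2i (complex conjugate pair).
For λ=2+2i: an eigenvector is (1,-1) - i(-1,0) = (1 + i, -1).
A real fundamental pair from Re and Im of e^((2+2i)t)v: X_1 = e^(2t)(cos(2t)·(1,-1) + sin(2t)·(-1,0)), X_2 = e^(2t)(sin(2t)·(1,-1) - cos(2t)·(-1,0)).
General solution: C_1X_1 + C_2X_2.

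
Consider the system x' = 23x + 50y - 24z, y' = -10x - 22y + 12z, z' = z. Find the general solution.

Coefficient matrix A = [[23, 50, -24], [-10, -22, 12], [0, 0, 1]].
det(A - λI) = 0 gives eigenvalues λ = 3, -2, 1.
For λ=3: eigenvector (5,-2,0).
For λ=-2: eigenvector (-2,1,0).
For λ=1: eigenvector (-8,4,1).
General solution: C_1e^(3t)(5,-2,0) + C_2e^(-2t)(-2,1,0) + C_3e^(t)(-8,4,1).

x(t) = 5C_1e^(3t) - 2C_2e^(-2t) - 8C_3e^(t), y(t) = -2C_1e^(3t) + C_2e^(-2t) + 4C_3e^(t), z(t) = C_3e^(t)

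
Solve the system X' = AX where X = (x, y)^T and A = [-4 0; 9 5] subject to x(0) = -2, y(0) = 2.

x(t) = -2e^(-4t), y(t) = 2e^(-4t)

Coefficient matrix A = [[-4, 0], [9, 5]].
Characteristic polynomial det(A - λI) = λ^2 - λ - 20 = 0.
Eigenvalues λ = -4, 5.
For λ=-4: (A-λI) row 2 is [9, 9], so an eigenvector is (1, -1).
For λ=5: (A-λI) row 1 is [-9, 0], so an eigenvector is (0, 1).
General solution: c_1e^(-4t)(1,-1) + c_2e^(5t)(0,1).
Applying x(0)=-2, y(0)=2 gives c_1=-2, c_2=0.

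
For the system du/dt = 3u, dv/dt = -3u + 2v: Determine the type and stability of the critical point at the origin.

unstable node

A = [[3,0],[-3,2]]; det(A-λI) = λ^2 - 5λ + 6.
λ = 2, 3: both positive.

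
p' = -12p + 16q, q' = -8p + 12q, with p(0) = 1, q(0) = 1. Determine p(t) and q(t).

p(t) = e^(4t), q(t) = e^(4t)

Coefficient matrix A = [[-12, 16], [-8, 12]].
Characteristic polynomial det(A - λI) = λ^2 - 16 = 0.
Eigenvalues λ = 4, -4.
For λ=4: (A-λI) row 1 is [-16, 16], so an eigenvector is (-1, -1).
For λ=-4: (A-λI) row 1 is [-8, 16], so an eigenvector is (-2, -1).
General solution: K_1e^(4t)(-1,-1) + K_2e^(-4t)(-2,-1).
Applying p(0)=1, q(0)=1 gives K_1=-1, K_2=0.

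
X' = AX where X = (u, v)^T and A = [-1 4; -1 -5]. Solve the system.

u(t) = 2c_1e^(-3t) + 2c_2te^(-3t) + 3c_2e^(-3t), v(t) = -c_1e^(-3t) - c_2te^(-3t) - c_2e^(-3t)

Coefficient matrix A = [[-1, 4], [-1, -5]].
Characteristic polynomial det(A - λI) = λ^2 + 6λ + 9 = 0.
Single eigenvalue λ = -3 with algebraic multiplicity 2.
Eigenvector v = (2,-1); generalized eigenvector w with (A-λI)w=v is (3,-1).
General solution: e^(-3t)[c_1·v + c_2·(t·v + w)].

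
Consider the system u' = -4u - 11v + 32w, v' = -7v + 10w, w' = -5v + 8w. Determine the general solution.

u(t) = -K_1e^(-4t) + 3K_2e^(3t) - 5K_3e^(-2t), v(t) = K_2e^(3t) - 2K_3e^(-2t), w(t) = K_2e^(3t) - K_3e^(-2t)

Coefficient matrix A = [[-4, -11, 32], [0, -7, 10], [0, -5, 8]].
det(A - λI) = 0 gives eigenvalues λ = -4, 3, -2.
For λ=-4: eigenvector (-1,0,0).
For λ=3: eigenvector (3,1,1).
For λ=-2: eigenvector (-5,-2,-1).
General solution: K_1e^(-4t)(-1,0,0) + K_2e^(3t)(3,1,1) + K_3e^(-2t)(-5,-2,-1).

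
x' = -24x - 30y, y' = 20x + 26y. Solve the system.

x(t) = -K_1e^(6t) + 3K_2e^(-4t), y(t) = K_1e^(6t) - 2K_2e^(-4t)

Coefficient matrix A = [[-24, -30], [20, 26]].
Characteristic polynomial det(A - λI) = λ^2 - 2λ - 24 = 0.
Eigenvalues λ = 6, -4.
For λ=6: (A-λI) row 1 is [-30, -30], so an eigenvector is (-1, 1).
For λ=-4: (A-λI) row 1 is [-20, -30], so an eigenvector is (3, -2).
General solution: K_1e^(6t)(-1,1) + K_2e^(-4t)(3,-2).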